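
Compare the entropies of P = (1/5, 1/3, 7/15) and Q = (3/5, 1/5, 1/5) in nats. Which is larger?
P

Computing entropies in nats:
H(P) = 1.0438
H(Q) = 0.9503

Distribution P has higher entropy.

Intuition: The distribution closer to uniform (more spread out) has higher entropy.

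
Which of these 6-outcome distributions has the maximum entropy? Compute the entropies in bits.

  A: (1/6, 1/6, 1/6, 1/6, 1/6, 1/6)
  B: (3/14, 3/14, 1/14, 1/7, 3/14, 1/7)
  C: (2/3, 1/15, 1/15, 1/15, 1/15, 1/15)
A

For a discrete distribution over n outcomes, entropy is maximized by the uniform distribution.

Computing entropies:
H(A) = 2.5850 bits
H(B) = 2.5027 bits
H(C) = 1.6923 bits

The uniform distribution (where all probabilities equal 1/6) achieves the maximum entropy of log_2(6) = 2.5850 bits.

Distribution A has the highest entropy.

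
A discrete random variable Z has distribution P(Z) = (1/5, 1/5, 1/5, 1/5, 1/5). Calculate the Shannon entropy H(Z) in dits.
0.6990 dits

Shannon entropy is H(X) = -Σ p(x) log p(x).

For P = (1/5, 1/5, 1/5, 1/5, 1/5):
H = -1/5 × log_10(1/5) -1/5 × log_10(1/5) -1/5 × log_10(1/5) -1/5 × log_10(1/5) -1/5 × log_10(1/5)
H = 0.6990 dits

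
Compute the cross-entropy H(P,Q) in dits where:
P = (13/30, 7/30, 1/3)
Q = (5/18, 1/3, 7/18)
0.4891 dits

Cross-entropy: H(P,Q) = -Σ p(x) log q(x)

Alternatively: H(P,Q) = H(P) + D_KL(P||Q)
H(P) = 0.4639 dits
D_KL(P||Q) = 0.0252 dits

H(P,Q) = 0.4639 + 0.0252 = 0.4891 dits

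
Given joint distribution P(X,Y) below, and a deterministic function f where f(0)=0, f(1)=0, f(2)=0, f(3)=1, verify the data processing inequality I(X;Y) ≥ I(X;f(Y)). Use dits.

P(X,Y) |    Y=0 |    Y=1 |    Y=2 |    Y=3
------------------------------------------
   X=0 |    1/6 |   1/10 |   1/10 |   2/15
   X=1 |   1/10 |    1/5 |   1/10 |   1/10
I(X;Y) = 0.0121, I(X;f(Y)) = 0.0014, inequality holds: 0.0121 ≥ 0.0014

Data Processing Inequality: For any Markov chain X → Y → Z, we have I(X;Y) ≥ I(X;Z).

Here Z = f(Y) is a deterministic function of Y, forming X → Y → Z.

Original I(X;Y) = 0.0121 dits

After applying f:
P(X,Z) where Z=f(Y):
- P(X,Z=0) = P(X,Y=0) + P(X,Y=1) + P(X,Y=2)
- P(X,Z=1) = P(X,Y=3)

I(X;Z) = I(X;f(Y)) = 0.0014 dits

Verification: 0.0121 ≥ 0.0014 ✓

Information cannot be created by processing; the function f can only lose information about X.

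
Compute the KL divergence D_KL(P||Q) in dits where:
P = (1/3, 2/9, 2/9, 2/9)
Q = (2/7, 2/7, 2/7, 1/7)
0.0164 dits

KL divergence: D_KL(P||Q) = Σ p(x) log(p(x)/q(x))

Computing term by term:
  x=0: 1/3 × log_10[(1/3)/(2/7)] = 1/3 × 0.0669 = 0.0223
  x=1: 2/9 × log_10[(2/9)/(2/7)] = 2/9 × -0.1091 = -0.0243
  x=2: 2/9 × log_10[(2/9)/(2/7)] = 2/9 × -0.1091 = -0.0243
  x=3: 2/9 × log_10[(2/9)/(1/7)] = 2/9 × 0.1919 = 0.0426

D_KL(P||Q) = 0.0164 dits

Note: KL divergence is always non-negative and equals 0 iff P = Q.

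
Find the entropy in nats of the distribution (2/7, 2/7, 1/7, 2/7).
1.3518 nats

Shannon entropy is H(X) = -Σ p(x) log p(x).

For P = (2/7, 2/7, 1/7, 2/7):
H = -2/7 × log_e(2/7) -2/7 × log_e(2/7) -1/7 × log_e(1/7) -2/7 × log_e(2/7)
H = 1.3518 nats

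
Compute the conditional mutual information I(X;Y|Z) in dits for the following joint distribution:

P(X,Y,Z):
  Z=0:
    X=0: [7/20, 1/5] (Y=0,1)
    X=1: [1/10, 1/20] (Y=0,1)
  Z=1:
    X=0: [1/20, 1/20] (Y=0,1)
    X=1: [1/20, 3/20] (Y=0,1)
0.0041 dits

Conditional mutual information: I(X;Y|Z) = H(X|Z) + H(Y|Z) - H(X,Y|Z)

H(Z) = 0.2653
H(X,Z) = 0.5062 → H(X|Z) = 0.2409
H(Y,Z) = 0.5464 → H(Y|Z) = 0.2811
H(X,Y,Z) = 0.7832 → H(X,Y|Z) = 0.5179

I(X;Y|Z) = 0.2409 + 0.2811 - 0.5179 = 0.0041 dits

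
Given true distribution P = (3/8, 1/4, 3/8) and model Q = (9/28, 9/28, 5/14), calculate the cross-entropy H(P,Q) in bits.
1.5804 bits

Cross-entropy: H(P,Q) = -Σ p(x) log q(x)

Alternatively: H(P,Q) = H(P) + D_KL(P||Q)
H(P) = 1.5613 bits
D_KL(P||Q) = 0.0192 bits

H(P,Q) = 1.5613 + 0.0192 = 1.5804 bits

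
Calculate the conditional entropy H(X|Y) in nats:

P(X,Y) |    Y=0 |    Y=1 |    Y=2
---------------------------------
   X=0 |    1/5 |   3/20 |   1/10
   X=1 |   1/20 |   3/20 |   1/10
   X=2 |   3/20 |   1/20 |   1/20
1.0049 nats

Using the chain rule: H(X|Y) = H(X,Y) - H(Y)

First, compute H(X,Y) = 2.0855 nats

Marginal P(Y) = (2/5, 7/20, 1/4)
H(Y) = 1.0805 nats

H(X|Y) = H(X,Y) - H(Y) = 2.0855 - 1.0805 = 1.0049 nats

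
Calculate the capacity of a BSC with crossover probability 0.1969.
0.2843 bits

For a binary symmetric channel (BSC) with error probability p:
Capacity C = 1 - H(p) bits per symbol

where H(p) = -p log₂(p) - (1-p) log₂(1-p) is the binary entropy function.

H(0.1969) = 0.7157 bits
C = 1 - 0.7157 = 0.2843 bits per symbol

This means we can reliably transmit up to 0.2843 bits of information per channel use.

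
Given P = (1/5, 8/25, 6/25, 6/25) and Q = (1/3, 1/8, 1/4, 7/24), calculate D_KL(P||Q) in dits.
0.0617 dits

KL divergence: D_KL(P||Q) = Σ p(x) log(p(x)/q(x))

Computing term by term:
  x=0: 1/5 × log_10[(1/5)/(1/3)] = 1/5 × -0.2218 = -0.0444
  x=1: 8/25 × log_10[(8/25)/(1/8)] = 8/25 × 0.4082 = 0.1306
  x=2: 6/25 × log_10[(6/25)/(1/4)] = 6/25 × -0.0177 = -0.0043
  x=3: 6/25 × log_10[(6/25)/(7/24)] = 6/25 × -0.0847 = -0.0203

D_KL(P||Q) = 0.0617 dits

Note: KL divergence is always non-negative and equals 0 iff P = Q.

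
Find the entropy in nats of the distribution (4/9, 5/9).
0.6870 nats

Shannon entropy is H(X) = -Σ p(x) log p(x).

For P = (4/9, 5/9):
H = -4/9 × log_e(4/9) -5/9 × log_e(5/9)
H = 0.6870 nats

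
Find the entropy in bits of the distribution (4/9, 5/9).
0.9911 bits

Shannon entropy is H(X) = -Σ p(x) log p(x).

For P = (4/9, 5/9):
H = -4/9 × log_2(4/9) -5/9 × log_2(5/9)
H = 0.9911 bits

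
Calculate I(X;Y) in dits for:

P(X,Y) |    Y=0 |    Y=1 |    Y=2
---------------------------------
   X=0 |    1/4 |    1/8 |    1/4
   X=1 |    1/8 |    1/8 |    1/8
0.0047 dits

Mutual information: I(X;Y) = H(X) + H(Y) - H(X,Y)

Marginals:
P(X) = (5/8, 3/8), H(X) = 0.2873 dits
P(Y) = (3/8, 1/4, 3/8), H(Y) = 0.4700 dits

Joint entropy: H(X,Y) = 0.7526 dits

I(X;Y) = 0.2873 + 0.4700 - 0.7526 = 0.0047 dits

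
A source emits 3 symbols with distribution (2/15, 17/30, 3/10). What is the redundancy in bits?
0.2119 bits

Redundancy measures how far a source is from maximum entropy:
R = H_max - H(X)

Maximum entropy for 3 symbols: H_max = log_2(3) = 1.5850 bits
Actual entropy: H(X) = 1.3730 bits
Redundancy: R = 1.5850 - 1.3730 = 0.2119 bits

This redundancy represents potential for compression: the source could be compressed by 0.2119 bits per symbol.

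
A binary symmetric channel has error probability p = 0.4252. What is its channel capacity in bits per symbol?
0.0162 bits

For a binary symmetric channel (BSC) with error probability p:
Capacity C = 1 - H(p) bits per symbol

where H(p) = -p log₂(p) - (1-p) log₂(1-p) is the binary entropy function.

H(0.4252) = 0.9838 bits
C = 1 - 0.9838 = 0.0162 bits per symbol

This means we can reliably transmit up to 0.0162 bits of information per channel use.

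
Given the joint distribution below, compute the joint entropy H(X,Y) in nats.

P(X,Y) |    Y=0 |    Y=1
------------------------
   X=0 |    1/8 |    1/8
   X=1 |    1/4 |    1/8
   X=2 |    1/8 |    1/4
1.7329 nats

Joint entropy is H(X,Y) = -Σ_{x,y} p(x,y) log p(x,y).

Summing over all non-zero entries:
H(X,Y) = -[1/8·log_e(1/8) + 1/8·log_e(1/8) + 1/4·log_e(1/4) + 1/8·log_e(1/8) + 1/8·log_e(1/8) + 1/4·log_e(1/4)]
H(X,Y) = 1.7329 nats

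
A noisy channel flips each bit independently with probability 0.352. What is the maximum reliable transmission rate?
0.0642 bits

For a binary symmetric channel (BSC) with error probability p:
Capacity C = 1 - H(p) bits per symbol

where H(p) = -p log₂(p) - (1-p) log₂(1-p) is the binary entropy function.

H(0.352) = 0.9358 bits
C = 1 - 0.9358 = 0.0642 bits per symbol

This means we can reliably transmit up to 0.0642 bits of information per channel use.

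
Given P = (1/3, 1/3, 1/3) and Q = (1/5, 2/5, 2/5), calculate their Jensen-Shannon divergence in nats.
0.0115 nats

Jensen-Shannon divergence is:
JSD(P||Q) = 0.5 × D_KL(P||M) + 0.5 × D_KL(Q||M)
where M = 0.5 × (P + Q) is the mixture distribution.

M = 0.5 × (1/3, 1/3, 1/3) + 0.5 × (1/5, 2/5, 2/5) = (4/15, 11/30, 11/30)

D_KL(P||M) = 0.0108 nats
D_KL(Q||M) = 0.0121 nats

JSD(P||Q) = 0.5 × 0.0108 + 0.5 × 0.0121 = 0.0115 nats

Unlike KL divergence, JSD is symmetric and bounded: 0 ≤ JSD ≤ log(2).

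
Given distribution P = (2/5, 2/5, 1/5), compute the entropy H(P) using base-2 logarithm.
1.5219 bits

Shannon entropy is H(X) = -Σ p(x) log p(x).

For P = (2/5, 2/5, 1/5):
H = -2/5 × log_2(2/5) -2/5 × log_2(2/5) -1/5 × log_2(1/5)
H = 1.5219 bits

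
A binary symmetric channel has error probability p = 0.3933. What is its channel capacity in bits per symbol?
0.0331 bits

For a binary symmetric channel (BSC) with error probability p:
Capacity C = 1 - H(p) bits per symbol

where H(p) = -p log₂(p) - (1-p) log₂(1-p) is the binary entropy function.

H(0.3933) = 0.9669 bits
C = 1 - 0.9669 = 0.0331 bits per symbol

This means we can reliably transmit up to 0.0331 bits of information per channel use.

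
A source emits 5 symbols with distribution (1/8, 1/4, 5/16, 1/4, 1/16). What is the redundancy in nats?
0.1196 nats

Redundancy measures how far a source is from maximum entropy:
R = H_max - H(X)

Maximum entropy for 5 symbols: H_max = log_e(5) = 1.6094 nats
Actual entropy: H(X) = 1.4898 nats
Redundancy: R = 1.6094 - 1.4898 = 0.1196 nats

This redundancy represents potential for compression: the source could be compressed by 0.1196 nats per symbol.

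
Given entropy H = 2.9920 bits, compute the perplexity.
7.9558

Perplexity is 2^H (or exp(H) for natural log).

H = 2.9920 bits
Perplexity = 2^2.9920 = 7.9558

Interpretation: The model's uncertainty is equivalent to choosing uniformly among 8.0 options.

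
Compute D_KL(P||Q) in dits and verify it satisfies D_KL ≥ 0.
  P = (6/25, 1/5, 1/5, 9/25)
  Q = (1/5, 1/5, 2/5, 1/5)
0.0507 dits

KL divergence satisfies the Gibbs inequality: D_KL(P||Q) ≥ 0 for all distributions P, Q.

D_KL(P||Q) = Σ p(x) log(p(x)/q(x))
Term by term:
  x=0: 6/25 × log_10[(6/25)/(1/5)] = 0.0190
  x=1: 1/5 × log_10[(1/5)/(1/5)] = 0.0000
  x=2: 1/5 × log_10[(1/5)/(2/5)] = -0.0602
  x=3: 9/25 × log_10[(9/25)/(1/5)] = 0.0919
D_KL(P||Q) = 0.0507 dits

D_KL(P||Q) = 0.0507 ≥ 0 ✓

This non-negativity is a fundamental property: relative entropy cannot be negative because it measures how different Q is from P.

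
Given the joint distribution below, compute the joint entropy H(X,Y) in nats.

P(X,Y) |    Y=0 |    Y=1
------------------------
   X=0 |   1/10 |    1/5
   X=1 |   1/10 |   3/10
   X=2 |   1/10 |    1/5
1.6957 nats

Joint entropy is H(X,Y) = -Σ_{x,y} p(x,y) log p(x,y).

Summing over all non-zero entries:
H(X,Y) = -[1/10·log_e(1/10) + 1/5·log_e(1/5) + 1/10·log_e(1/10) + 3/10·log_e(3/10) + 1/10·log_e(1/10) + 1/5·log_e(1/5)]
H(X,Y) = 1.6957 nats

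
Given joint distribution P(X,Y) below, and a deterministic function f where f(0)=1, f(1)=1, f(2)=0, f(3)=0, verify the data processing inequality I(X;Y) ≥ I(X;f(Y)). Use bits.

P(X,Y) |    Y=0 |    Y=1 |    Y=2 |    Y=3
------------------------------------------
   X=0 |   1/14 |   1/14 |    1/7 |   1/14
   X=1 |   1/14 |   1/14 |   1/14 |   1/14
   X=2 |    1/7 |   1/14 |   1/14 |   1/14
I(X;Y) = 0.0410, I(X;f(Y)) = 0.0207, inequality holds: 0.0410 ≥ 0.0207

Data Processing Inequality: For any Markov chain X → Y → Z, we have I(X;Y) ≥ I(X;Z).

Here Z = f(Y) is a deterministic function of Y, forming X → Y → Z.

Original I(X;Y) = 0.0410 bits

After applying f:
P(X,Z) where Z=f(Y):
- P(X,Z=0) = P(X,Y=2) + P(X,Y=3)
- P(X,Z=1) = P(X,Y=0) + P(X,Y=1)

I(X;Z) = I(X;f(Y)) = 0.0207 bits

Verification: 0.0410 ≥ 0.0207 ✓

Information cannot be created by processing; the function f can only lose information about X.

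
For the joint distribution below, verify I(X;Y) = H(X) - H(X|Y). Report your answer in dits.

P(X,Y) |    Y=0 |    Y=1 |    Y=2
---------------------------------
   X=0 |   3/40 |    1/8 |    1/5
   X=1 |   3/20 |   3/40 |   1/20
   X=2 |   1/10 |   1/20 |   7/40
I(X;Y) = 0.0315 dits

Mutual information has multiple equivalent forms:
- I(X;Y) = H(X) - H(X|Y)
- I(X;Y) = H(Y) - H(Y|X)
- I(X;Y) = H(X) + H(Y) - H(X,Y)

Computing all quantities:
H(X) = 0.4720, H(Y) = 0.4671, H(X,Y) = 0.9076
H(X|Y) = 0.4405, H(Y|X) = 0.4356

Verification:
H(X) - H(X|Y) = 0.4720 - 0.4405 = 0.0315
H(Y) - H(Y|X) = 0.4671 - 0.4356 = 0.0315
H(X) + H(Y) - H(X,Y) = 0.4720 + 0.4671 - 0.9076 = 0.0315

All forms give I(X;Y) = 0.0315 dits. ✓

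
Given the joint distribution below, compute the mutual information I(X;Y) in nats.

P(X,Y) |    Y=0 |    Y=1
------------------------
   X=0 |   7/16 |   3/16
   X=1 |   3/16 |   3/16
0.0198 nats

Mutual information: I(X;Y) = H(X) + H(Y) - H(X,Y)

Marginals:
P(X) = (5/8, 3/8), H(X) = 0.6616 nats
P(Y) = (5/8, 3/8), H(Y) = 0.6616 nats

Joint entropy: H(X,Y) = 1.3033 nats

I(X;Y) = 0.6616 + 0.6616 - 1.3033 = 0.0198 nats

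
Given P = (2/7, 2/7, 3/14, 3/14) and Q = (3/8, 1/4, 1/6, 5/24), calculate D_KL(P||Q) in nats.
0.0203 nats

KL divergence: D_KL(P||Q) = Σ p(x) log(p(x)/q(x))

Computing term by term:
  x=0: 2/7 × log_e[(2/7)/(3/8)] = 2/7 × -0.2719 = -0.0777
  x=1: 2/7 × log_e[(2/7)/(1/4)] = 2/7 × 0.1335 = 0.0382
  x=2: 3/14 × log_e[(3/14)/(1/6)] = 3/14 × 0.2513 = 0.0539
  x=3: 3/14 × log_e[(3/14)/(5/24)] = 3/14 × 0.0282 = 0.0060

D_KL(P||Q) = 0.0203 nats

Note: KL divergence is always non-negative and equals 0 iff P = Q.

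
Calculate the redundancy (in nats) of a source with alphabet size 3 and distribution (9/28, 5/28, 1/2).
0.0796 nats

Redundancy measures how far a source is from maximum entropy:
R = H_max - H(X)

Maximum entropy for 3 symbols: H_max = log_e(3) = 1.0986 nats
Actual entropy: H(X) = 1.0190 nats
Redundancy: R = 1.0986 - 1.0190 = 0.0796 nats

This redundancy represents potential for compression: the source could be compressed by 0.0796 nats per symbol.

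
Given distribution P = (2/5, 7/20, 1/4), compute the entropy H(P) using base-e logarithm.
1.0805 nats

Shannon entropy is H(X) = -Σ p(x) log p(x).

For P = (2/5, 7/20, 1/4):
H = -2/5 × log_e(2/5) -7/20 × log_e(7/20) -1/4 × log_e(1/4)
H = 1.0805 nats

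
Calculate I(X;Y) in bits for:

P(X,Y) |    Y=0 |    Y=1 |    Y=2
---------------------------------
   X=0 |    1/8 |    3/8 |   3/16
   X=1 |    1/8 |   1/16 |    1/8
0.0838 bits

Mutual information: I(X;Y) = H(X) + H(Y) - H(X,Y)

Marginals:
P(X) = (11/16, 5/16), H(X) = 0.8960 bits
P(Y) = (1/4, 7/16, 5/16), H(Y) = 1.5462 bits

Joint entropy: H(X,Y) = 2.3585 bits

I(X;Y) = 0.8960 + 1.5462 - 2.3585 = 0.0838 bits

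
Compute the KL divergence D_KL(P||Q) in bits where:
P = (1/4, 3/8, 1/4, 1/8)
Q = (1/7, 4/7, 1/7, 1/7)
0.1517 bits

KL divergence: D_KL(P||Q) = Σ p(x) log(p(x)/q(x))

Computing term by term:
  x=0: 1/4 × log_2[(1/4)/(1/7)] = 1/4 × 0.8074 = 0.2018
  x=1: 3/8 × log_2[(3/8)/(4/7)] = 3/8 × -0.6077 = -0.2279
  x=2: 1/4 × log_2[(1/4)/(1/7)] = 1/4 × 0.8074 = 0.2018
  x=3: 1/8 × log_2[(1/8)/(1/7)] = 1/8 × -0.1926 = -0.0241

D_KL(P||Q) = 0.1517 bits

Note: KL divergence is always non-negative and equals 0 iff P = Q.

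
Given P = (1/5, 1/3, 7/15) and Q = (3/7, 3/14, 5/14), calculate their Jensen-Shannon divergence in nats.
0.0314 nats

Jensen-Shannon divergence is:
JSD(P||Q) = 0.5 × D_KL(P||M) + 0.5 × D_KL(Q||M)
where M = 0.5 × (P + Q) is the mixture distribution.

M = 0.5 × (1/5, 1/3, 7/15) + 0.5 × (3/7, 3/14, 5/14) = (11/35, 0.27381, 0.411905)

D_KL(P||M) = 0.0334 nats
D_KL(Q||M) = 0.0294 nats

JSD(P||Q) = 0.5 × 0.0334 + 0.5 × 0.0294 = 0.0314 nats

Unlike KL divergence, JSD is symmetric and bounded: 0 ≤ JSD ≤ log(2).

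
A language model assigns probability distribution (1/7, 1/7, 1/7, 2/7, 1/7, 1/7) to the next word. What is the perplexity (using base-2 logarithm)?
5.7423

Perplexity is 2^H (or exp(H) for natural log).

First, H = -Σ p log p = 2.5216 bits
Perplexity = 2^2.5216 = 5.7423

Interpretation: The model's uncertainty is equivalent to choosing uniformly among 5.7 options.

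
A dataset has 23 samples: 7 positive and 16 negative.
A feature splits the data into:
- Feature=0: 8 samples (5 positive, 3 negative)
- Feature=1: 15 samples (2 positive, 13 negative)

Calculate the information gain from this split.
0.1851 bits

Information Gain = H(Y) - H(Y|Feature)

Before split:
P(positive) = 7/23 = 0.3043
H(Y) = 0.8865 bits

After split:
Feature=0: H = 0.9544 bits (weight = 8/23)
Feature=1: H = 0.5665 bits (weight = 15/23)
H(Y|Feature) = (8/23)×0.9544 + (15/23)×0.5665 = 0.7014 bits

Information Gain = 0.8865 - 0.7014 = 0.1851 bits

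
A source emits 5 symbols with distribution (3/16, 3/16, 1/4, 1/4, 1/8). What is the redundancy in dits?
0.0124 dits

Redundancy measures how far a source is from maximum entropy:
R = H_max - H(X)

Maximum entropy for 5 symbols: H_max = log_10(5) = 0.6990 dits
Actual entropy: H(X) = 0.6865 dits
Redundancy: R = 0.6990 - 0.6865 = 0.0124 dits

This redundancy represents potential for compression: the source could be compressed by 0.0124 dits per symbol.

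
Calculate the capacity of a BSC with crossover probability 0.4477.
0.0079 bits

For a binary symmetric channel (BSC) with error probability p:
Capacity C = 1 - H(p) bits per symbol

where H(p) = -p log₂(p) - (1-p) log₂(1-p) is the binary entropy function.

H(0.4477) = 0.9921 bits
C = 1 - 0.9921 = 0.0079 bits per symbol

This means we can reliably transmit up to 0.0079 bits of information per channel use.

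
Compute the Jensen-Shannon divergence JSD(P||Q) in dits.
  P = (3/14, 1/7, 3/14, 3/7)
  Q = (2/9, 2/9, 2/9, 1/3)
0.0032 dits

Jensen-Shannon divergence is:
JSD(P||Q) = 0.5 × D_KL(P||M) + 0.5 × D_KL(Q||M)
where M = 0.5 × (P + Q) is the mixture distribution.

M = 0.5 × (3/14, 1/7, 3/14, 3/7) + 0.5 × (2/9, 2/9, 2/9, 1/3) = (0.218254, 0.18254, 0.218254, 8/21)

D_KL(P||M) = 0.0033 dits
D_KL(Q||M) = 0.0031 dits

JSD(P||Q) = 0.5 × 0.0033 + 0.5 × 0.0031 = 0.0032 dits

Unlike KL divergence, JSD is symmetric and bounded: 0 ≤ JSD ≤ log(2).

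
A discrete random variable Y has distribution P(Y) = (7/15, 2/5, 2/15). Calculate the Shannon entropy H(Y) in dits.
0.4303 dits

Shannon entropy is H(X) = -Σ p(x) log p(x).

For P = (7/15, 2/5, 2/15):
H = -7/15 × log_10(7/15) -2/5 × log_10(2/5) -2/15 × log_10(2/15)
H = 0.4303 dits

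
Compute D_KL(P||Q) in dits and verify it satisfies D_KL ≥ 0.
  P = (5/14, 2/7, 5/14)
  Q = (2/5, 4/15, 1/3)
0.0017 dits

KL divergence satisfies the Gibbs inequality: D_KL(P||Q) ≥ 0 for all distributions P, Q.

D_KL(P||Q) = Σ p(x) log(p(x)/q(x))
Term by term:
  x=0: 5/14 × log_10[(5/14)/(2/5)] = -0.0176
  x=1: 2/7 × log_10[(2/7)/(4/15)] = 0.0086
  x=2: 5/14 × log_10[(5/14)/(1/3)] = 0.0107
D_KL(P||Q) = 0.0017 dits

D_KL(P||Q) = 0.0017 ≥ 0 ✓

This non-negativity is a fundamental property: relative entropy cannot be negative because it measures how different Q is from P.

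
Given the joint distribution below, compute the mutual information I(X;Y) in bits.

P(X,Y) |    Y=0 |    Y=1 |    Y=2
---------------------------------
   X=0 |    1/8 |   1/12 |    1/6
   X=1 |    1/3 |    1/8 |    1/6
0.0314 bits

Mutual information: I(X;Y) = H(X) + H(Y) - H(X,Y)

Marginals:
P(X) = (3/8, 5/8), H(X) = 0.9544 bits
P(Y) = (11/24, 5/24, 1/3), H(Y) = 1.5157 bits

Joint entropy: H(X,Y) = 2.4387 bits

I(X;Y) = 0.9544 + 1.5157 - 2.4387 = 0.0314 bits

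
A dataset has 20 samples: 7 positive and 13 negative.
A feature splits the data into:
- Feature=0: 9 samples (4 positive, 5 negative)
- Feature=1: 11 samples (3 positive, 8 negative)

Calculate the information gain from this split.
0.0231 bits

Information Gain = H(Y) - H(Y|Feature)

Before split:
P(positive) = 7/20 = 0.3500
H(Y) = 0.9341 bits

After split:
Feature=0: H = 0.9911 bits (weight = 9/20)
Feature=1: H = 0.8454 bits (weight = 11/20)
H(Y|Feature) = (9/20)×0.9911 + (11/20)×0.8454 = 0.9109 bits

Information Gain = 0.9341 - 0.9109 = 0.0231 bits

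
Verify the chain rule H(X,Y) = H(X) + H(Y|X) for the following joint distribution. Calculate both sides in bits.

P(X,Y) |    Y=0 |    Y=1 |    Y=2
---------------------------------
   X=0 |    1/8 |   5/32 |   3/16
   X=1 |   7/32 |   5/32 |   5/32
H(X,Y) = 2.5628, H(X) = 0.9972, H(Y|X) = 1.5656 (all in bits)

Chain rule: H(X,Y) = H(X) + H(Y|X)

Left side — joint entropy directly:
H(X,Y) = -Σ p(x,y) log p(x,y) = 2.5628 bits

Right side — compute H(Y|X) from the conditional distributions:
P(X) = (15/32, 17/32), so H(X) = 0.9972 bits
H(Y|X) = Σ_x P(X=x) · H(Y|X=x):
  P(Y|X=0) = (4/15, 1/3, 2/5), H(Y|X=0) = 1.5656, weight P(X=0) = 15/32
  P(Y|X=1) = (7/17, 5/17, 5/17), H(Y|X=1) = 1.5657, weight P(X=1) = 17/32
H(Y|X) = 1.5656 bits

H(X) + H(Y|X) = 0.9972 + 1.5656 = 2.5628 bits

Both sides equal 2.5628 bits. ✓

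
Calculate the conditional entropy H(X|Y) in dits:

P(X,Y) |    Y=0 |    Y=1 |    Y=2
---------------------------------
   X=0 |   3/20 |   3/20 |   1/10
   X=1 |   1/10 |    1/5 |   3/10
0.2746 dits

Using the chain rule: H(X|Y) = H(X,Y) - H(Y)

First, compute H(X,Y) = 0.7438 dits

Marginal P(Y) = (1/4, 7/20, 2/5)
H(Y) = 0.4693 dits

H(X|Y) = H(X,Y) - H(Y) = 0.7438 - 0.4693 = 0.2746 dits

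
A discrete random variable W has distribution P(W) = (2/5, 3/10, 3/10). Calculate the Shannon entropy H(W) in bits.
1.5710 bits

Shannon entropy is H(X) = -Σ p(x) log p(x).

For P = (2/5, 3/10, 3/10):
H = -2/5 × log_2(2/5) -3/10 × log_2(3/10) -3/10 × log_2(3/10)
H = 1.5710 bits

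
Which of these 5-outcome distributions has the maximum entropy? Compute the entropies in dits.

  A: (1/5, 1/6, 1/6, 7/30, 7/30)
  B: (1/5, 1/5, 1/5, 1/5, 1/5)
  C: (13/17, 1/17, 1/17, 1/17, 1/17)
B

For a discrete distribution over n outcomes, entropy is maximized by the uniform distribution.

Computing entropies:
H(A) = 0.6941 dits
H(B) = 0.6990 dits
H(C) = 0.3786 dits

The uniform distribution (where all probabilities equal 1/5) achieves the maximum entropy of log_10(5) = 0.6990 dits.

Distribution B has the highest entropy.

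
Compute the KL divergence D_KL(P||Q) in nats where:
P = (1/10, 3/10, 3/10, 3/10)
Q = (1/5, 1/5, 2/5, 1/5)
0.0877 nats

KL divergence: D_KL(P||Q) = Σ p(x) log(p(x)/q(x))

Computing term by term:
  x=0: 1/10 × log_e[(1/10)/(1/5)] = 1/10 × -0.6931 = -0.0693
  x=1: 3/10 × log_e[(3/10)/(1/5)] = 3/10 × 0.4055 = 0.1216
  x=2: 3/10 × log_e[(3/10)/(2/5)] = 3/10 × -0.2877 = -0.0863
  x=3: 3/10 × log_e[(3/10)/(1/5)] = 3/10 × 0.4055 = 0.1216

D_KL(P||Q) = 0.0877 nats

Note: KL divergence is always non-negative and equals 0 iff P = Q.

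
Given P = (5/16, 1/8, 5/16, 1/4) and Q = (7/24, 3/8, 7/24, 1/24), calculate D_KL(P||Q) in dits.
0.1536 dits

KL divergence: D_KL(P||Q) = Σ p(x) log(p(x)/q(x))

Computing term by term:
  x=0: 5/16 × log_10[(5/16)/(7/24)] = 5/16 × 0.0300 = 0.0094
  x=1: 1/8 × log_10[(1/8)/(3/8)] = 1/8 × -0.4771 = -0.0596
  x=2: 5/16 × log_10[(5/16)/(7/24)] = 5/16 × 0.0300 = 0.0094
  x=3: 1/4 × log_10[(1/4)/(1/24)] = 1/4 × 0.7782 = 0.1945

D_KL(P||Q) = 0.1536 dits

Note: KL divergence is always non-negative and equals 0 iff P = Q.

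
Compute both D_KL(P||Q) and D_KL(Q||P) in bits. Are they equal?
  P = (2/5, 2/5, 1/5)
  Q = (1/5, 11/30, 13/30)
D_KL(P||Q) = 0.2271, D_KL(Q||P) = 0.2373

KL divergence is not symmetric: D_KL(P||Q) ≠ D_KL(Q||P) in general.

D_KL(P||Q) = 0.2271 bits
D_KL(Q||P) = 0.2373 bits

No, they are not equal!

This asymmetry is why KL divergence is not a true distance metric.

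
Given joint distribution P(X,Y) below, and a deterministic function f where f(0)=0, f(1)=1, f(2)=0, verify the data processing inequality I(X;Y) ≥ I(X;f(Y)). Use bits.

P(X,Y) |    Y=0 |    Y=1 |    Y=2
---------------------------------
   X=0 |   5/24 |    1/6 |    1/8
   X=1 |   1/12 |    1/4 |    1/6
I(X;Y) = 0.0563, I(X;f(Y)) = 0.0207, inequality holds: 0.0563 ≥ 0.0207

Data Processing Inequality: For any Markov chain X → Y → Z, we have I(X;Y) ≥ I(X;Z).

Here Z = f(Y) is a deterministic function of Y, forming X → Y → Z.

Original I(X;Y) = 0.0563 bits

After applying f:
P(X,Z) where Z=f(Y):
- P(X,Z=0) = P(X,Y=0) + P(X,Y=2)
- P(X,Z=1) = P(X,Y=1)

I(X;Z) = I(X;f(Y)) = 0.0207 bits

Verification: 0.0563 ≥ 0.0207 ✓

Information cannot be created by processing; the function f can only lose information about X.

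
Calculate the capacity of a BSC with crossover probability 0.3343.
0.0807 bits

For a binary symmetric channel (BSC) with error probability p:
Capacity C = 1 - H(p) bits per symbol

where H(p) = -p log₂(p) - (1-p) log₂(1-p) is the binary entropy function.

H(0.3343) = 0.9193 bits
C = 1 - 0.9193 = 0.0807 bits per symbol

This means we can reliably transmit up to 0.0807 bits of information per channel use.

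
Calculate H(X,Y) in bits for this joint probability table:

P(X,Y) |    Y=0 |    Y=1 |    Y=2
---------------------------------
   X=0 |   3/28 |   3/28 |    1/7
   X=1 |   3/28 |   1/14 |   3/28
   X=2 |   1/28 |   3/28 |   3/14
3.0472 bits

Joint entropy is H(X,Y) = -Σ_{x,y} p(x,y) log p(x,y).

Summing over all non-zero entries:
H(X,Y) = -[3/28·log_2(3/28) + 3/28·log_2(3/28) + 1/7·log_2(1/7) + 3/28·log_2(3/28) + 1/14·log_2(1/14) + 3/28·log_2(3/28) + 1/28·log_2(1/28) + 3/28·log_2(3/28) + 3/14·log_2(3/14)]
H(X,Y) = 3.0472 bits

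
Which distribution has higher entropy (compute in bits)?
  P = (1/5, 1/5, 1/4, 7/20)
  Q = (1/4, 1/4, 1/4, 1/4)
Q

Computing entropies in bits:
H(P) = 1.9589
H(Q) = 2.0000

Distribution Q has higher entropy.

Intuition: The distribution closer to uniform (more spread out) has higher entropy.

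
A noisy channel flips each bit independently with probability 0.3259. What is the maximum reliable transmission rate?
0.0893 bits

For a binary symmetric channel (BSC) with error probability p:
Capacity C = 1 - H(p) bits per symbol

where H(p) = -p log₂(p) - (1-p) log₂(1-p) is the binary entropy function.

H(0.3259) = 0.9107 bits
C = 1 - 0.9107 = 0.0893 bits per symbol

This means we can reliably transmit up to 0.0893 bits of information per channel use.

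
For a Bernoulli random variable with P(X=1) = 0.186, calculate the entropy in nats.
0.4804 nats

The binary entropy function is:
H(p) = -p log(p) - (1-p) log(1-p)

H(0.186) = -0.186 × log_e(0.186) - 0.814 × log_e(0.814)
H(0.186) = 0.4804 nats

Note: Binary entropy is maximized at p=0.5 (H=1 bit) and minimized at p=0 or p=1 (H=0).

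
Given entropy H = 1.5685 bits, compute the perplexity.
2.9660

Perplexity is 2^H (or exp(H) for natural log).

H = 1.5685 bits
Perplexity = 2^1.5685 = 2.9660

Interpretation: The model's uncertainty is equivalent to choosing uniformly among 3.0 options.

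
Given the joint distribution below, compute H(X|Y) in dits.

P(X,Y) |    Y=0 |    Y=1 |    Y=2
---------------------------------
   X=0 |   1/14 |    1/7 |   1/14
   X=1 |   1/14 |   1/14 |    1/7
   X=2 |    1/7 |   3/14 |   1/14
0.4463 dits

Using the chain rule: H(X|Y) = H(X,Y) - H(Y)

First, compute H(X,Y) = 0.9149 dits

Marginal P(Y) = (2/7, 3/7, 2/7)
H(Y) = 0.4686 dits

H(X|Y) = H(X,Y) - H(Y) = 0.9149 - 0.4686 = 0.4463 dits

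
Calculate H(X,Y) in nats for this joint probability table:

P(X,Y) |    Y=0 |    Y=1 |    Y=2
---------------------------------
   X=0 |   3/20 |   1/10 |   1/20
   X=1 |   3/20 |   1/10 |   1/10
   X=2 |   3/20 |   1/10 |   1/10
2.1548 nats

Joint entropy is H(X,Y) = -Σ_{x,y} p(x,y) log p(x,y).

Summing over all non-zero entries:
H(X,Y) = -[3/20·log_e(3/20) + 1/10·log_e(1/10) + 1/20·log_e(1/20) + 3/20·log_e(3/20) + 1/10·log_e(1/10) + 1/10·log_e(1/10) + 3/20·log_e(3/20) + 1/10·log_e(1/10) + 1/10·log_e(1/10)]
H(X,Y) = 2.1548 nats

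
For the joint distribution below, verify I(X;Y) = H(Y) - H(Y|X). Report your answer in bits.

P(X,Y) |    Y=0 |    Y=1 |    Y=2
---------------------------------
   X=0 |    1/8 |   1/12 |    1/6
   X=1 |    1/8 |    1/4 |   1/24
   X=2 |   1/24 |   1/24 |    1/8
I(X;Y) = 0.1781 bits

Mutual information has multiple equivalent forms:
- I(X;Y) = H(X) - H(X|Y)
- I(X;Y) = H(Y) - H(Y|X)
- I(X;Y) = H(X) + H(Y) - H(X,Y)

Computing all quantities:
H(X) = 1.5284, H(Y) = 1.5774, H(X,Y) = 2.9277
H(X|Y) = 1.3503, H(Y|X) = 1.3993

Verification:
H(X) - H(X|Y) = 1.5284 - 1.3503 = 0.1781
H(Y) - H(Y|X) = 1.5774 - 1.3993 = 0.1781
H(X) + H(Y) - H(X,Y) = 1.5284 + 1.5774 - 2.9277 = 0.1781

All forms give I(X;Y) = 0.1781 bits. ✓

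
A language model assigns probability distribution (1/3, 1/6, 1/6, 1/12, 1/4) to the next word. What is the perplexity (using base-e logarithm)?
4.5590

Perplexity is e^H (or exp(H) for natural log).

First, H = -Σ p log p = 1.5171 nats
Perplexity = e^1.5171 = 4.5590

Interpretation: The model's uncertainty is equivalent to choosing uniformly among 4.6 options.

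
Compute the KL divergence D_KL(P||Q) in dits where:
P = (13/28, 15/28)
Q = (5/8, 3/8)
0.0230 dits

KL divergence: D_KL(P||Q) = Σ p(x) log(p(x)/q(x))

Computing term by term:
  x=0: 13/28 × log_10[(13/28)/(5/8)] = 13/28 × -0.1291 = -0.0599
  x=1: 15/28 × log_10[(15/28)/(3/8)] = 15/28 × 0.1549 = 0.0830

D_KL(P||Q) = 0.0230 dits

Note: KL divergence is always non-negative and equals 0 iff P = Q.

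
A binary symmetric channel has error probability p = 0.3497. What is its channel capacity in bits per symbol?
0.0662 bits

For a binary symmetric channel (BSC) with error probability p:
Capacity C = 1 - H(p) bits per symbol

where H(p) = -p log₂(p) - (1-p) log₂(1-p) is the binary entropy function.

H(0.3497) = 0.9338 bits
C = 1 - 0.9338 = 0.0662 bits per symbol

This means we can reliably transmit up to 0.0662 bits of information per channel use.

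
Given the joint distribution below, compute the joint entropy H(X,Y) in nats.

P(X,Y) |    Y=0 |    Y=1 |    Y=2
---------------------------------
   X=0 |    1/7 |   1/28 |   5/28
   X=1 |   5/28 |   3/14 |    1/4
1.6889 nats

Joint entropy is H(X,Y) = -Σ_{x,y} p(x,y) log p(x,y).

Summing over all non-zero entries:
H(X,Y) = -[1/7·log_e(1/7) + 1/28·log_e(1/28) + 5/28·log_e(5/28) + 5/28·log_e(5/28) + 3/14·log_e(3/14) + 1/4·log_e(1/4)]
H(X,Y) = 1.6889 nats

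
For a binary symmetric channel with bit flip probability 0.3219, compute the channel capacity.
0.0936 bits

For a binary symmetric channel (BSC) with error probability p:
Capacity C = 1 - H(p) bits per symbol

where H(p) = -p log₂(p) - (1-p) log₂(1-p) is the binary entropy function.

H(0.3219) = 0.9064 bits
C = 1 - 0.9064 = 0.0936 bits per symbol

This means we can reliably transmit up to 0.0936 bits of information per channel use.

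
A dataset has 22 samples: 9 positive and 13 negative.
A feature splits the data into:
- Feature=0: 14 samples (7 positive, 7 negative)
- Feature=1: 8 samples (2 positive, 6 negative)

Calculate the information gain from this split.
0.0446 bits

Information Gain = H(Y) - H(Y|Feature)

Before split:
P(positive) = 9/22 = 0.4091
H(Y) = 0.9760 bits

After split:
Feature=0: H = 1.0000 bits (weight = 14/22)
Feature=1: H = 0.8113 bits (weight = 8/22)
H(Y|Feature) = (14/22)×1.0000 + (8/22)×0.8113 = 0.9314 bits

Information Gain = 0.9760 - 0.9314 = 0.0446 bits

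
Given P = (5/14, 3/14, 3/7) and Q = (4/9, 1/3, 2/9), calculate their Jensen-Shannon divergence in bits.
0.0369 bits

Jensen-Shannon divergence is:
JSD(P||Q) = 0.5 × D_KL(P||M) + 0.5 × D_KL(Q||M)
where M = 0.5 × (P + Q) is the mixture distribution.

M = 0.5 × (5/14, 3/14, 3/7) + 0.5 × (4/9, 1/3, 2/9) = (0.400794, 0.27381, 0.325397)

D_KL(P||M) = 0.0351 bits
D_KL(Q||M) = 0.0386 bits

JSD(P||Q) = 0.5 × 0.0351 + 0.5 × 0.0386 = 0.0369 bits

Unlike KL divergence, JSD is symmetric and bounded: 0 ≤ JSD ≤ log(2).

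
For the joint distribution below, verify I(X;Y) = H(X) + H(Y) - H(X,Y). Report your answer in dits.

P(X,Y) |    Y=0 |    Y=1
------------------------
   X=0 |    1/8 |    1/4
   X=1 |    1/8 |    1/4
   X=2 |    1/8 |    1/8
I(X;Y) = 0.0047 dits

Mutual information has multiple equivalent forms:
- I(X;Y) = H(X) - H(X|Y)
- I(X;Y) = H(Y) - H(Y|X)
- I(X;Y) = H(X) + H(Y) - H(X,Y)

Computing all quantities:
H(X) = 0.4700, H(Y) = 0.2873, H(X,Y) = 0.7526
H(X|Y) = 0.4653, H(Y|X) = 0.2826

Verification:
H(X) - H(X|Y) = 0.4700 - 0.4653 = 0.0047
H(Y) - H(Y|X) = 0.2873 - 0.2826 = 0.0047
H(X) + H(Y) - H(X,Y) = 0.4700 + 0.2873 - 0.7526 = 0.0047

All forms give I(X;Y) = 0.0047 dits. ✓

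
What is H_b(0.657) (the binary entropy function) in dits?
0.2793 dits

The binary entropy function is:
H(p) = -p log(p) - (1-p) log(1-p)

H(0.657) = -0.657 × log_10(0.657) - 0.343 × log_10(0.343)
H(0.657) = 0.2793 dits

Note: Binary entropy is maximized at p=0.5 (H=1 bit) and minimized at p=0 or p=1 (H=0).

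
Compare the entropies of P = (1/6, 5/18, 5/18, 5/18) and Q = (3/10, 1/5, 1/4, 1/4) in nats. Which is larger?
Q

Computing entropies in nats:
H(P) = 1.3661
H(Q) = 1.3762

Distribution Q has higher entropy.

Intuition: The distribution closer to uniform (more spread out) has higher entropy.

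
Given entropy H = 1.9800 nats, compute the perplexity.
7.2427

Perplexity is e^H (or exp(H) for natural log).

H = 1.9800 nats
Perplexity = e^1.9800 = 7.2427

Interpretation: The model's uncertainty is equivalent to choosing uniformly among 7.2 options.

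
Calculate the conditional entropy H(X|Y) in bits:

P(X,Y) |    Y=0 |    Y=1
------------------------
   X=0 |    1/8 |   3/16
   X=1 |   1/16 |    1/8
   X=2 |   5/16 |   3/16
1.4300 bits

Using the chain rule: H(X|Y) = H(X,Y) - H(Y)

First, compute H(X,Y) = 2.4300 bits

Marginal P(Y) = (1/2, 1/2)
H(Y) = 1.0000 bits

H(X|Y) = H(X,Y) - H(Y) = 2.4300 - 1.0000 = 1.4300 bits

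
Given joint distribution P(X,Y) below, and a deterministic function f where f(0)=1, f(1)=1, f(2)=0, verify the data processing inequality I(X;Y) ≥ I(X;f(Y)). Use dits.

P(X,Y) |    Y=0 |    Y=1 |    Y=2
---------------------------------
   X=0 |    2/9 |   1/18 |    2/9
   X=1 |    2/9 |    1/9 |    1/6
I(X;Y) = 0.0058, I(X;f(Y)) = 0.0028, inequality holds: 0.0058 ≥ 0.0028

Data Processing Inequality: For any Markov chain X → Y → Z, we have I(X;Y) ≥ I(X;Z).

Here Z = f(Y) is a deterministic function of Y, forming X → Y → Z.

Original I(X;Y) = 0.0058 dits

After applying f:
P(X,Z) where Z=f(Y):
- P(X,Z=0) = P(X,Y=2)
- P(X,Z=1) = P(X,Y=0) + P(X,Y=1)

I(X;Z) = I(X;f(Y)) = 0.0028 dits

Verification: 0.0058 ≥ 0.0028 ✓

Information cannot be created by processing; the function f can only lose information about X.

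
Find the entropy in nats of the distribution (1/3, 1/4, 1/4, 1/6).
1.3580 nats

Shannon entropy is H(X) = -Σ p(x) log p(x).

For P = (1/3, 1/4, 1/4, 1/6):
H = -1/3 × log_e(1/3) -1/4 × log_e(1/4) -1/4 × log_e(1/4) -1/6 × log_e(1/6)
H = 1.3580 nats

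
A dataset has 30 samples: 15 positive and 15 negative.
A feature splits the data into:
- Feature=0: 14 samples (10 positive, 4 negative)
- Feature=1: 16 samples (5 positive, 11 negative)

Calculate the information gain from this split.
0.1193 bits

Information Gain = H(Y) - H(Y|Feature)

Before split:
P(positive) = 15/30 = 0.5000
H(Y) = 1.0000 bits

After split:
Feature=0: H = 0.8631 bits (weight = 14/30)
Feature=1: H = 0.8960 bits (weight = 16/30)
H(Y|Feature) = (14/30)×0.8631 + (16/30)×0.8960 = 0.8807 bits

Information Gain = 1.0000 - 0.8807 = 0.1193 bits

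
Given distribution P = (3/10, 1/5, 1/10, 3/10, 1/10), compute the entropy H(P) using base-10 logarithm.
0.6535 dits

Shannon entropy is H(X) = -Σ p(x) log p(x).

For P = (3/10, 1/5, 1/10, 3/10, 1/10):
H = -3/10 × log_10(3/10) -1/5 × log_10(1/5) -1/10 × log_10(1/10) -3/10 × log_10(3/10) -1/10 × log_10(1/10)
H = 0.6535 dits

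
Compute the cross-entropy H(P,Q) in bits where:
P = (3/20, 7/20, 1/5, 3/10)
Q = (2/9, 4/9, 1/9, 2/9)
2.0199 bits

Cross-entropy: H(P,Q) = -Σ p(x) log q(x)

Alternatively: H(P,Q) = H(P) + D_KL(P||Q)
H(P) = 1.9261 bits
D_KL(P||Q) = 0.0938 bits

H(P,Q) = 1.9261 + 0.0938 = 2.0199 bits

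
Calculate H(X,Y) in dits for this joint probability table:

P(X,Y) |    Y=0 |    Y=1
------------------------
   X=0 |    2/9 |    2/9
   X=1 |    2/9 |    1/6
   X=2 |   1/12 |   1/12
0.7450 dits

Joint entropy is H(X,Y) = -Σ_{x,y} p(x,y) log p(x,y).

Summing over all non-zero entries:
H(X,Y) = -[2/9·log_10(2/9) + 2/9·log_10(2/9) + 2/9·log_10(2/9) + 1/6·log_10(1/6) + 1/12·log_10(1/12) + 1/12·log_10(1/12)]
H(X,Y) = 0.7450 dits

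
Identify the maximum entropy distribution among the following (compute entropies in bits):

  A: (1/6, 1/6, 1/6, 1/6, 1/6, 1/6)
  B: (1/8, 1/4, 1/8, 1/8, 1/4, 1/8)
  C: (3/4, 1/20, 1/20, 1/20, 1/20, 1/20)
A

For a discrete distribution over n outcomes, entropy is maximized by the uniform distribution.

Computing entropies:
H(A) = 2.5850 bits
H(B) = 2.5000 bits
H(C) = 1.3918 bits

The uniform distribution (where all probabilities equal 1/6) achieves the maximum entropy of log_2(6) = 2.5850 bits.

Distribution A has the highest entropy.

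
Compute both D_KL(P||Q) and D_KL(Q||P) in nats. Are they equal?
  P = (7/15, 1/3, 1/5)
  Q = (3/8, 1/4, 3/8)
D_KL(P||Q) = 0.0722, D_KL(Q||P) = 0.0818

KL divergence is not symmetric: D_KL(P||Q) ≠ D_KL(Q||P) in general.

D_KL(P||Q) = 0.0722 nats
D_KL(Q||P) = 0.0818 nats

No, they are not equal!

This asymmetry is why KL divergence is not a true distance metric.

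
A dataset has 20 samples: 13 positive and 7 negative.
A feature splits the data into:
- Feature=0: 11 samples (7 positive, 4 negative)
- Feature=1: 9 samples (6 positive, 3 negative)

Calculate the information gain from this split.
0.0007 bits

Information Gain = H(Y) - H(Y|Feature)

Before split:
P(positive) = 13/20 = 0.6500
H(Y) = 0.9341 bits

After split:
Feature=0: H = 0.9457 bits (weight = 11/20)
Feature=1: H = 0.9183 bits (weight = 9/20)
H(Y|Feature) = (11/20)×0.9457 + (9/20)×0.9183 = 0.9333 bits

Information Gain = 0.9341 - 0.9333 = 0.0007 bits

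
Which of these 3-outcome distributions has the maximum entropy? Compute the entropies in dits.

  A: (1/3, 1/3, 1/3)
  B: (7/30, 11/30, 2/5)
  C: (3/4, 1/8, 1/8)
A

For a discrete distribution over n outcomes, entropy is maximized by the uniform distribution.

Computing entropies:
H(A) = 0.4771 dits
H(B) = 0.4664 dits
H(C) = 0.3195 dits

The uniform distribution (where all probabilities equal 1/3) achieves the maximum entropy of log_10(3) = 0.4771 dits.

Distribution A has the highest entropy.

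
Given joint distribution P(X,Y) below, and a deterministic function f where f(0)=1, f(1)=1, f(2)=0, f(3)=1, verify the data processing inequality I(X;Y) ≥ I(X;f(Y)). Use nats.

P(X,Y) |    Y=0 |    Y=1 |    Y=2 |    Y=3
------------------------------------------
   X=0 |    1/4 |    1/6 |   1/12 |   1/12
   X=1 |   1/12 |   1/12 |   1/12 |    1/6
I(X;Y) = 0.0580, I(X;f(Y)) = 0.0028, inequality holds: 0.0580 ≥ 0.0028

Data Processing Inequality: For any Markov chain X → Y → Z, we have I(X;Y) ≥ I(X;Z).

Here Z = f(Y) is a deterministic function of Y, forming X → Y → Z.

Original I(X;Y) = 0.0580 nats

After applying f:
P(X,Z) where Z=f(Y):
- P(X,Z=0) = P(X,Y=2)
- P(X,Z=1) = P(X,Y=0) + P(X,Y=1) + P(X,Y=3)

I(X;Z) = I(X;f(Y)) = 0.0028 nats

Verification: 0.0580 ≥ 0.0028 ✓

Information cannot be created by processing; the function f can only lose information about X.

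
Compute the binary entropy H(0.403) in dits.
0.2928 dits

The binary entropy function is:
H(p) = -p log(p) - (1-p) log(1-p)

H(0.403) = -0.403 × log_10(0.403) - 0.597 × log_10(0.597)
H(0.403) = 0.2928 dits

Note: Binary entropy is maximized at p=0.5 (H=1 bit) and minimized at p=0 or p=1 (H=0).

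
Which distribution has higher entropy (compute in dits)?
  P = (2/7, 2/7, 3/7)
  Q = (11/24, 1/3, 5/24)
P

Computing entropies in dits:
H(P) = 0.4686
H(Q) = 0.4563

Distribution P has higher entropy.

Intuition: The distribution closer to uniform (more spread out) has higher entropy.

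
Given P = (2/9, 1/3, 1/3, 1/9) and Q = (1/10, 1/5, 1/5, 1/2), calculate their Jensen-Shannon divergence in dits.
0.0415 dits

Jensen-Shannon divergence is:
JSD(P||Q) = 0.5 × D_KL(P||M) + 0.5 × D_KL(Q||M)
where M = 0.5 × (P + Q) is the mixture distribution.

M = 0.5 × (2/9, 1/3, 1/3, 1/9) + 0.5 × (1/10, 1/5, 1/5, 1/2) = (0.161111, 4/15, 4/15, 11/36)

D_KL(P||M) = 0.0468 dits
D_KL(Q||M) = 0.0363 dits

JSD(P||Q) = 0.5 × 0.0468 + 0.5 × 0.0363 = 0.0415 dits

Unlike KL divergence, JSD is symmetric and bounded: 0 ≤ JSD ≤ log(2).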